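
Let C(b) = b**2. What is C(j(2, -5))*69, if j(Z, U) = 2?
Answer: 276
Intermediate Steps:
C(j(2, -5))*69 = 2**2*69 = 4*69 = 276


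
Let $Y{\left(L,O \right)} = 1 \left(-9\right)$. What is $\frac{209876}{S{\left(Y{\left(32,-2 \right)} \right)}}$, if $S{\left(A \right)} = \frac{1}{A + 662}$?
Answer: $137049028$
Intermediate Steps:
$Y{\left(L,O \right)} = -9$
$S{\left(A \right)} = \frac{1}{662 + A}$
$\frac{209876}{S{\left(Y{\left(32,-2 \right)} \right)}} = \frac{209876}{\frac{1}{662 - 9}} = \frac{209876}{\frac{1}{653}} = 209876 \frac{1}{\frac{1}{653}} = 209876 \cdot 653 = 137049028$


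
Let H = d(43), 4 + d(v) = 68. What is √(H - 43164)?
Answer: 10*I*√431 ≈ 207.61*I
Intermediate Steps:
d(v) = 64 (d(v) = -4 + 68 = 64)
H = 64
√(H - 43164) = √(64 - 43164) = √(-43100) = 10*I*√431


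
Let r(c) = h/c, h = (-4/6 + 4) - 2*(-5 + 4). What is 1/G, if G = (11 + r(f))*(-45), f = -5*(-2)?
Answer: -1/519 ≈ -0.0019268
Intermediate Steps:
h = 16/3 (h = (-4*1/6 + 4) - 2*(-1) = (-2/3 + 4) + 2 = 10/3 + 2 = 16/3 ≈ 5.3333)
f = 10
r(c) = 16/(3*c)
G = -519 (G = (11 + (16/3)/10)*(-45) = (11 + (16/3)*(1/10))*(-45) = (11 + 8/15)*(-45) = (173/15)*(-45) = -519)
1/G = 1/(-519) = -1/519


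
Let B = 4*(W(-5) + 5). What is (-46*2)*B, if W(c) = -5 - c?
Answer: -1840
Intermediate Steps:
B = 20 (B = 4*((-5 - 1*(-5)) + 5) = 4*((-5 + 5) + 5) = 4*(0 + 5) = 4*5 = 20)
(-46*2)*B = -46*2*20 = -92*20 = -1840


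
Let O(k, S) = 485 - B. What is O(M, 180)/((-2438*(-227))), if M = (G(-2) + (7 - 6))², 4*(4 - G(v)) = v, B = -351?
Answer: 418/276713 ≈ 0.0015106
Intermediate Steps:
G(v) = 4 - v/4
M = 121/4 (M = ((4 - ¼*(-2)) + (7 - 6))² = ((4 + ½) + 1)² = (9/2 + 1)² = (11/2)² = 121/4 ≈ 30.250)
O(k, S) = 836 (O(k, S) = 485 - 1*(-351) = 485 + 351 = 836)
O(M, 180)/((-2438*(-227))) = 836/((-2438*(-227))) = 836/553426 = 836*(1/553426) = 418/276713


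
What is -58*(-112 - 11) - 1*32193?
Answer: -25059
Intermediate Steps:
-58*(-112 - 11) - 1*32193 = -58*(-123) - 32193 = 7134 - 32193 = -25059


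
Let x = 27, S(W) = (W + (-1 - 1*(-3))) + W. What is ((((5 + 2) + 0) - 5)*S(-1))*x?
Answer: 0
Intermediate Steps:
S(W) = 2 + 2*W (S(W) = (W + (-1 + 3)) + W = (W + 2) + W = (2 + W) + W = 2 + 2*W)
((((5 + 2) + 0) - 5)*S(-1))*x = ((((5 + 2) + 0) - 5)*(2 + 2*(-1)))*27 = (((7 + 0) - 5)*(2 - 2))*27 = ((7 - 5)*0)*27 = (2*0)*27 = 0*27 = 0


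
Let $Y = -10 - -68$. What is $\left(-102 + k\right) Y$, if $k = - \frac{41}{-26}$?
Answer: $- \frac{75719}{13} \approx -5824.5$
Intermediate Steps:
$Y = 58$ ($Y = -10 + 68 = 58$)
$k = \frac{41}{26}$ ($k = \left(-41\right) \left(- \frac{1}{26}\right) = \frac{41}{26} \approx 1.5769$)
$\left(-102 + k\right) Y = \left(-102 + \frac{41}{26}\right) 58 = \left(- \frac{2611}{26}\right) 58 = - \frac{75719}{13}$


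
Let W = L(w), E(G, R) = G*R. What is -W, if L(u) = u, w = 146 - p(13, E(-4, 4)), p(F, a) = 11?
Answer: -135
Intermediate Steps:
w = 135 (w = 146 - 1*11 = 146 - 11 = 135)
W = 135
-W = -1*135 = -135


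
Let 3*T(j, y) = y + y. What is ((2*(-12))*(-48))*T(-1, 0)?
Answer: 0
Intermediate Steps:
T(j, y) = 2*y/3 (T(j, y) = (y + y)/3 = (2*y)/3 = 2*y/3)
((2*(-12))*(-48))*T(-1, 0) = ((2*(-12))*(-48))*((⅔)*0) = -24*(-48)*0 = 1152*0 = 0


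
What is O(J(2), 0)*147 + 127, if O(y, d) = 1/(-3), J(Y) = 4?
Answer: 78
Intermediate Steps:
O(y, d) = -⅓
O(J(2), 0)*147 + 127 = -⅓*147 + 127 = -49 + 127 = 78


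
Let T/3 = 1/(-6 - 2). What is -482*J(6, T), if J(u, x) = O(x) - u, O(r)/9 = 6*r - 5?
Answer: 68685/2 ≈ 34343.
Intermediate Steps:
O(r) = -45 + 54*r (O(r) = 9*(6*r - 5) = 9*(-5 + 6*r) = -45 + 54*r)
T = -3/8 (T = 3/(-6 - 2) = 3/(-8) = 3*(-⅛) = -3/8 ≈ -0.37500)
J(u, x) = -45 - u + 54*x (J(u, x) = (-45 + 54*x) - u = -45 - u + 54*x)
-482*J(6, T) = -482*(-45 - 1*6 + 54*(-3/8)) = -482*(-45 - 6 - 81/4) = -482*(-285/4) = 68685/2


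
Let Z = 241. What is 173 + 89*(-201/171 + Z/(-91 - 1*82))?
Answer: -548239/9861 ≈ -55.597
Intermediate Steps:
173 + 89*(-201/171 + Z/(-91 - 1*82)) = 173 + 89*(-201/171 + 241/(-91 - 1*82)) = 173 + 89*(-201*1/171 + 241/(-91 - 82)) = 173 + 89*(-67/57 + 241/(-173)) = 173 + 89*(-67/57 + 241*(-1/173)) = 173 + 89*(-67/57 - 241/173) = 173 + 89*(-25328/9861) = 173 - 2254192/9861 = -548239/9861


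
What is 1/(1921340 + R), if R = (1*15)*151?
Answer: 1/1923605 ≈ 5.1986e-7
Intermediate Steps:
R = 2265 (R = 15*151 = 2265)
1/(1921340 + R) = 1/(1921340 + 2265) = 1/1923605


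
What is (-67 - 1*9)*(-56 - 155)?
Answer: 16036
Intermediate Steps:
(-67 - 1*9)*(-56 - 155) = (-67 - 9)*(-211) = -76*(-211) = 16036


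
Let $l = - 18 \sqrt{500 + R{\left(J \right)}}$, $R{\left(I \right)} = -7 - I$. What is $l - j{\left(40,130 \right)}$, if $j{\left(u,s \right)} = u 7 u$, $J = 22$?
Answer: $-11200 - 18 \sqrt{471} \approx -11591.0$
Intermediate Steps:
$j{\left(u,s \right)} = 7 u^{2}$ ($j{\left(u,s \right)} = 7 u u = 7 u^{2}$)
$l = - 18 \sqrt{471}$ ($l = - 18 \sqrt{500 - 29} = - 18 \sqrt{471} \approx -390.65$)
$l - j{\left(40,130 \right)} = - 18 \sqrt{471} - 7 \cdot 40^{2} = - 18 \sqrt{471} - 7 \cdot 1600 = - 18 \sqrt{471} - 11200 = -11200 - 18 \sqrt{471}$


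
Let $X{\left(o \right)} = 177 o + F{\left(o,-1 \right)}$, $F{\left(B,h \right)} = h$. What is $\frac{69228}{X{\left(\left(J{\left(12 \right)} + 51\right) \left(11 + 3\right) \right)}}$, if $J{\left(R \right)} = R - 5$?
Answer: $\frac{69228}{143723} \approx 0.48168$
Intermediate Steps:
$J{\left(R \right)} = -5 + R$
$X{\left(o \right)} = -1 + 177 o$ ($X{\left(o \right)} = 177 o - 1 = -1 + 177 o$)
$\frac{69228}{X{\left(\left(J{\left(12 \right)} + 51\right) \left(11 + 3\right) \right)}} = \frac{69228}{-1 + 177 \left(\left(-5 + 12\right) + 51\right) \left(11 + 3\right)} = \frac{69228}{-1 + 177 \left(7 + 51\right) 14} = \frac{69228}{-1 + 177 \cdot 58 \cdot 14} = \frac{69228}{-1 + 177 \cdot 812} = \frac{69228}{-1 + 143724} = \frac{69228}{143723}$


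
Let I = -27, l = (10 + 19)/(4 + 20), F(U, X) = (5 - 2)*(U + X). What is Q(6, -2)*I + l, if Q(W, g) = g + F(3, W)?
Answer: -16171/24 ≈ -673.79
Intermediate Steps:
F(U, X) = 3*U + 3*X (F(U, X) = 3*(U + X) = 3*U + 3*X)
Q(W, g) = 9 + g + 3*W (Q(W, g) = g + (3*3 + 3*W) = g + (9 + 3*W) = 9 + g + 3*W)
l = 29/24 ≈ 1.2083
Q(6, -2)*I + l = (9 - 2 + 3*6)*(-27) + 29/24 = (9 - 2 + 18)*(-27) + 29/24 = 25*(-27) + 29/24 = -675 + 29/24 = -16171/24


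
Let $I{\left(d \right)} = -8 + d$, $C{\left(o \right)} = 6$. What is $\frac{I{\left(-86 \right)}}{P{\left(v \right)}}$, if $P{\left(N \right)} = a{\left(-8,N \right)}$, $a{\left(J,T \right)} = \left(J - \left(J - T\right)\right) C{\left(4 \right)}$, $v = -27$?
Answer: $\frac{47}{81} \approx 0.58025$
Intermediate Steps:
$a{\left(J,T \right)} = 6 T$ ($a{\left(J,T \right)} = \left(J - \left(J - T\right)\right) 6 = T 6 = 6 T$)
$P{\left(N \right)} = 6 N$
$\frac{I{\left(-86 \right)}}{P{\left(v \right)}} = \frac{-8 - 86}{6 \left(-27\right)} = - \frac{94}{-162} = \left(-94\right) \left(- \frac{1}{162}\right) = \frac{47}{81}$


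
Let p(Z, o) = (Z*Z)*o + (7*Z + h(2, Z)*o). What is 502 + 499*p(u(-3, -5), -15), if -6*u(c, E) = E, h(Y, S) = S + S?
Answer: -171121/12 ≈ -14260.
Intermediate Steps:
h(Y, S) = 2*S
u(c, E) = -E/6
p(Z, o) = 7*Z + o*Z² + 2*Z*o (p(Z, o) = (Z*Z)*o + (7*Z + (2*Z)*o) = Z²*o + (7*Z + 2*Z*o) = o*Z² + (7*Z + 2*Z*o) = 7*Z + o*Z² + 2*Z*o)
502 + 499*p(u(-3, -5), -15) = 502 + 499*((-⅙*(-5))*(7 + 2*(-15) - ⅙*(-5)*(-15))) = 502 + 499*(5*(7 - 30 + (⅚)*(-15))/6) = 502 + 499*(5*(7 - 30 - 25/2)/6) = 502 + 499*((⅚)*(-71/2)) = 502 + 499*(-355/12) = 502 - 177145/12 = -171121/12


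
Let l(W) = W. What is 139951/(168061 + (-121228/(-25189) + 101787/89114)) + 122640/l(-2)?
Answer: -23133185719033368874/377258640998041 ≈ -61319.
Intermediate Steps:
139951/(168061 + (-121228/(-25189) + 101787/89114)) + 122640/l(-2) = 139951/(168061 + (-121228/(-25189) + 101787/89114)) + 122640/(-2) = 139951/(168061 + (-121228*(-1/25189) + 101787*(1/89114))) + 122640*(-½) = 139951/(168061 + (121228/25189 + 101787/89114)) - 61320 = 139951/(168061 + 13367024735/2244692546) - 61320 = 139951/(377258640998041/2244692546) - 61320 = 139951*(2244692546/377258640998041) - 61320 = 314146966505246/377258640998041 - 61320 = -23133185719033368874/377258640998041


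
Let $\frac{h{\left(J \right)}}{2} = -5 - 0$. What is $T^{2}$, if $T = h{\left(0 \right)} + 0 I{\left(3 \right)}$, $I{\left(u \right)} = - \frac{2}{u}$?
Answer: $100$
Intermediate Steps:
$h{\left(J \right)} = -10$ ($h{\left(J \right)} = 2 \left(-5 - 0\right) = 2 \left(-5 + 0\right) = 2 \left(-5\right) = -10$)
$T = -10$ ($T = -10 + 0 \left(- \frac{2}{3}\right) = -10 + 0 = -10$)
$T^{2} = \left(-10\right)^{2} = 100$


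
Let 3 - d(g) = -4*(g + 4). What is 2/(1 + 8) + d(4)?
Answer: 317/9 ≈ 35.222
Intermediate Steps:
d(g) = 19 + 4*g (d(g) = 3 - (-4)*(g + 4) = 3 - (-4)*(4 + g) = 3 - (-16 - 4*g) = 3 + (16 + 4*g) = 19 + 4*g)
2/(1 + 8) + d(4) = 2/(1 + 8) + (19 + 4*4) = 2/9 + (19 + 16) = (1/9)*2 + 35 = 2/9 + 35 = 317/9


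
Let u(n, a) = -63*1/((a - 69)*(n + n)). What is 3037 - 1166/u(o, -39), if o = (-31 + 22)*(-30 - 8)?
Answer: -9549269/7 ≈ -1.3642e+6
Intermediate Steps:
o = 342 (o = -9*(-38) = 342)
u(n, a) = -63/(2*n*(-69 + a)) (u(n, a) = -63*1/(2*n*(-69 + a)) = -63/(2*n*(-69 + a)))
3037 - 1166/u(o, -39) = 3037 - 1166/((-63/2/(342*(-69 - 39)))) = 3037 - 1166/((-63/2*1/342/(-108))) = 3037 - 1166/((-63/2*1/342*(-1/108))) = 3037 - 1166/7/8208 = 3037 - 1166*8208/7 = 3037 - 9570528/7 = -9549269/7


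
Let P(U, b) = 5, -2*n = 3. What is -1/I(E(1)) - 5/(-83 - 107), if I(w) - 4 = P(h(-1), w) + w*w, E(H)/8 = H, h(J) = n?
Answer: 35/2774 ≈ 0.012617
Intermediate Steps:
n = -3/2 (n = -½*3 = -3/2 ≈ -1.5000)
h(J) = -3/2
E(H) = 8*H
I(w) = 9 + w² (I(w) = 4 + (5 + w*w) = 4 + (5 + w²) = 9 + w²)
-1/I(E(1)) - 5/(-83 - 107) = -1/(9 + (8*1)²) - 5/(-83 - 107) = -1/(9 + 8²) - 5/(-190) = -1/(9 + 64) - 5*(-1/190) = -1/73 + 1/38 = 35/2774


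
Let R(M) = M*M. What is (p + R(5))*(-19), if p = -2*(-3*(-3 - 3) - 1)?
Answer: 171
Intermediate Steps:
R(M) = M**2
p = -34 (p = -2*(-3*(-6) - 1) = -2*(18 - 1) = -2*17 = -34)
(p + R(5))*(-19) = (-34 + 5**2)*(-19) = (-34 + 25)*(-19) = -9*(-19) = 171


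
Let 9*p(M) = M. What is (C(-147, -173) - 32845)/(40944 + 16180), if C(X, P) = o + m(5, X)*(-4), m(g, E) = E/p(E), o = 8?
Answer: -32873/57124 ≈ -0.57547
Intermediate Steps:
p(M) = M/9
m(g, E) = 9 (m(g, E) = E/((E/9)) = E*(9/E) = 9)
C(X, P) = -28 (C(X, P) = 8 + 9*(-4) = 8 - 36 = -28)
(C(-147, -173) - 32845)/(40944 + 16180) = (-28 - 32845)/(40944 + 16180) = -32873/57124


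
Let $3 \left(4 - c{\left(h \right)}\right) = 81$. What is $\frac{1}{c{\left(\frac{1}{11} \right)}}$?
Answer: $- \frac{1}{23} \approx -0.043478$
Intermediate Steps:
$c{\left(h \right)} = -23$ ($c{\left(h \right)} = 4 - 27 = -23$)
$\frac{1}{c{\left(\frac{1}{11} \right)}} = \frac{1}{-23} = - \frac{1}{23}$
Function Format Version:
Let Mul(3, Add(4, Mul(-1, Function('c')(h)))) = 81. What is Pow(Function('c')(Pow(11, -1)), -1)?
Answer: Rational(-1, 23) ≈ -0.043478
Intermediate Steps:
Function('c')(h) = -23 (Function('c')(h) = Add(4, Mul(Rational(-1, 3), 81)) = Add(4, -27) = -23)
Pow(Function('c')(Pow(11, -1)), -1) = Pow(-23, -1) = Rational(-1, 23)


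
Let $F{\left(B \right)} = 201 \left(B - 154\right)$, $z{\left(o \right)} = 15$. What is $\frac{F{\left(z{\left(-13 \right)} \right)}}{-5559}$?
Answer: $\frac{9313}{1853} \approx 5.0259$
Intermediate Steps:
$F{\left(B \right)} = -30954 + 201 B$ ($F{\left(B \right)} = 201 \left(-154 + B\right) = -30954 + 201 B$)
$\frac{F{\left(z{\left(-13 \right)} \right)}}{-5559} = \frac{-30954 + 201 \cdot 15}{-5559} = \left(-30954 + 3015\right) \left(- \frac{1}{5559}\right) = \left(-27939\right) \left(- \frac{1}{5559}\right) = \frac{9313}{1853}$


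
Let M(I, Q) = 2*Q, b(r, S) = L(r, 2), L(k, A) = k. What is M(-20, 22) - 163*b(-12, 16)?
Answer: 2000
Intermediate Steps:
b(r, S) = r
M(-20, 22) - 163*b(-12, 16) = 2*22 - 163*(-12) = 44 + 1956 = 2000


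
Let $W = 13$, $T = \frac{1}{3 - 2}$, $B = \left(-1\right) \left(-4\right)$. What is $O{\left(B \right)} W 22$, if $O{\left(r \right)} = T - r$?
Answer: $-858$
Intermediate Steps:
$B = 4$
$T = 1$ ($T = 1^{-1} = 1$)
$O{\left(r \right)} = 1 - r$
$O{\left(B \right)} W 22 = \left(1 - 4\right) 13 \cdot 22 = \left(-3\right) 13 \cdot 22 = \left(-39\right) 22 = -858$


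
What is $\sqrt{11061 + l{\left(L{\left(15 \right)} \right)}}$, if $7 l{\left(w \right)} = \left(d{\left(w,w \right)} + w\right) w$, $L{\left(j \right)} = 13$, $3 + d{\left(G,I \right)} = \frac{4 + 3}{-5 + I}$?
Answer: $\frac{\sqrt{8687658}}{28} \approx 105.27$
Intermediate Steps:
$d{\left(G,I \right)} = -3 + \frac{7}{-5 + I}$ ($d{\left(G,I \right)} = -3 + \frac{4 + 3}{-5 + I} = -3 + \frac{7}{-5 + I}$)
$l{\left(w \right)} = \frac{w \left(w + \frac{22 - 3 w}{-5 + w}\right)}{7}$ ($l{\left(w \right)} = \frac{\left(\frac{22 - 3 w}{-5 + w} + w\right) w}{7} = \frac{\left(w + \frac{22 - 3 w}{-5 + w}\right) w}{7} = \frac{w \left(w + \frac{22 - 3 w}{-5 + w}\right)}{7}$)
$\sqrt{11061 + l{\left(L{\left(15 \right)} \right)}} = \sqrt{11061 + \frac{1}{7} \cdot 13 \frac{1}{-5 + 13} \left(22 + 13^{2} - 104\right)} = \sqrt{11061 + \frac{1}{7} \cdot 13 \cdot \frac{1}{8} \left(22 + 169 - 104\right)} = \sqrt{11061 + \frac{1}{7} \cdot 13 \cdot \frac{1}{8} \cdot 87} = \sqrt{11061 + \frac{1131}{56}} = \sqrt{\frac{620547}{56}} = \frac{\sqrt{8687658}}{28}$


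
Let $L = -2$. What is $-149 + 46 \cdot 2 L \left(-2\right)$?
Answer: $219$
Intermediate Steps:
$-149 + 46 \cdot 2 L \left(-2\right) = -149 + 46 \cdot 2 \left(-2\right) \left(-2\right) = -149 + 46 \left(\left(-4\right) \left(-2\right)\right) = -149 + 46 \cdot 8 = -149 + 368 = 219$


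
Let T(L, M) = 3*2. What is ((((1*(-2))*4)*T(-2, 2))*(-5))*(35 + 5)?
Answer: 9600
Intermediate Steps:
T(L, M) = 6
((((1*(-2))*4)*T(-2, 2))*(-5))*(35 + 5) = ((((1*(-2))*4)*6)*(-5))*(35 + 5) = ((-2*4*6)*(-5))*40 = (-8*6*(-5))*40 = -48*(-5)*40 = 240*40 = 9600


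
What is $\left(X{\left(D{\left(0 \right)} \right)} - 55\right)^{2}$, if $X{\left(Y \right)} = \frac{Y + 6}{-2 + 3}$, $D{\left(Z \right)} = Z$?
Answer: $2401$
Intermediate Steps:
$X{\left(Y \right)} = 6 + Y$ ($X{\left(Y \right)} = \frac{6 + Y}{1} = \left(6 + Y\right) 1 = 6 + Y$)
$\left(X{\left(D{\left(0 \right)} \right)} - 55\right)^{2} = \left(\left(6 + 0\right) - 55\right)^{2} = \left(6 - 55\right)^{2} = \left(-49\right)^{2} = 2401$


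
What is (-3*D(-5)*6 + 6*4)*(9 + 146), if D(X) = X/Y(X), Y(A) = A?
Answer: 930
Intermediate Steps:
D(X) = 1 (D(X) = X/X = 1)
(-3*D(-5)*6 + 6*4)*(9 + 146) = (-3*1*6 + 6*4)*(9 + 146) = (-3*6 + 24)*155 = (-18 + 24)*155 = 6*155 = 930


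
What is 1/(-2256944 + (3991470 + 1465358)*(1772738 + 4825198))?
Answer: 1/36003799650064 ≈ 2.7775e-14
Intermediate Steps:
1/(-2256944 + (3991470 + 1465358)*(1772738 + 4825198)) = 1/(-2256944 + 5456828*6597936) = 1/(-2256944 + 36003801907008) = 1/36003799650064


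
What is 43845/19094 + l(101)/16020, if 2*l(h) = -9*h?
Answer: 77079853/33987320 ≈ 2.2679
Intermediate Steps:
l(h) = -9*h/2 (l(h) = (-9*h)/2 = -9*h/2)
43845/19094 + l(101)/16020 = 43845/19094 - 9/2*101/16020 = 43845*(1/19094) - 909/2*1/16020 = 43845/19094 - 101/3560 = 77079853/33987320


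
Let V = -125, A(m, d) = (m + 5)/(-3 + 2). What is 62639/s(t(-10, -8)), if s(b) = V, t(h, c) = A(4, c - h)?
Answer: -62639/125 ≈ -501.11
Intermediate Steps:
A(m, d) = -5 - m (A(m, d) = (5 + m)/(-1) = (5 + m)*(-1) = -5 - m)
t(h, c) = -9 (t(h, c) = -5 - 1*4 = -5 - 4 = -9)
s(b) = -125
62639/s(t(-10, -8)) = 62639/(-125) = 62639*(-1/125) = -62639/125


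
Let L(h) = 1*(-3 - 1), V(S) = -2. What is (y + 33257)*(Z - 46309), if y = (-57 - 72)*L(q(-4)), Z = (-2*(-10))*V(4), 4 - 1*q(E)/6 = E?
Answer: -1565344777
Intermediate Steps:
q(E) = 24 - 6*E
L(h) = -4 (L(h) = 1*(-4) = -4)
Z = -40 (Z = -2*(-10)*(-2) = 20*(-2) = -40)
y = 516 (y = (-57 - 72)*(-4) = -129*(-4) = 516)
(y + 33257)*(Z - 46309) = (516 + 33257)*(-40 - 46309) = 33773*(-46349) = -1565344777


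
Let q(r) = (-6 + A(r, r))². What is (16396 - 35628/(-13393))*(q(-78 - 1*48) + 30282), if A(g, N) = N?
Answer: 10477537874736/13393 ≈ 7.8231e+8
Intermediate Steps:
q(r) = (-6 + r)²
(16396 - 35628/(-13393))*(q(-78 - 1*48) + 30282) = (16396 - 35628/(-13393))*((-6 + (-78 - 1*48))² + 30282) = (16396 - 35628*(-1/13393))*((-6 + (-78 - 48))² + 30282) = (16396 + 35628/13393)*((-6 - 126)² + 30282) = 219627256*((-132)² + 30282)/13393 = 219627256*(17424 + 30282)/13393 = (219627256/13393)*47706 = 10477537874736/13393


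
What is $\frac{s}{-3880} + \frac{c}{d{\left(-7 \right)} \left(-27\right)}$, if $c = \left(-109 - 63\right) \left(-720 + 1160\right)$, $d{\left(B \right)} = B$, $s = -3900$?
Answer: $- \frac{14645065}{36666} \approx -399.42$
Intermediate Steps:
$c = -75680$ ($c = \left(-172\right) 440 = -75680$)
$\frac{s}{-3880} + \frac{c}{d{\left(-7 \right)} \left(-27\right)} = - \frac{3900}{-3880} - \frac{75680}{\left(-7\right) \left(-27\right)} = \left(-3900\right) \left(- \frac{1}{3880}\right) - \frac{75680}{189} = \frac{195}{194} - \frac{75680}{189} = - \frac{14645065}{36666}$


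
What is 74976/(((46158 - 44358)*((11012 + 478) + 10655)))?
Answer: 3124/1660875 ≈ 0.0018809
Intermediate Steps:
74976/(((46158 - 44358)*((11012 + 478) + 10655))) = 74976/((1800*(11490 + 10655))) = 74976/((1800*22145)) = 74976/39861000 = 74976*(1/39861000) = 3124/1660875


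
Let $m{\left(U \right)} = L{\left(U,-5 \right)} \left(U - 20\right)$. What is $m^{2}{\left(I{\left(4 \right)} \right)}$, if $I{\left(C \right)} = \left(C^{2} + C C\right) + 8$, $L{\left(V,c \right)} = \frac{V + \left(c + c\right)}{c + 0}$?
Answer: $14400$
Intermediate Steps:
$L{\left(V,c \right)} = \frac{V + 2 c}{c}$
$I{\left(C \right)} = 8 + 2 C^{2}$ ($I{\left(C \right)} = \left(C^{2} + C^{2}\right) + 8 = 2 C^{2} + 8 = 8 + 2 C^{2}$)
$m{\left(U \right)} = \left(-20 + U\right) \left(2 - \frac{U}{5}\right)$ ($m{\left(U \right)} = \left(2 + \frac{U}{-5}\right) \left(U - 20\right) = \left(2 + U \left(- \frac{1}{5}\right)\right) \left(-20 + U\right) = \left(2 - \frac{U}{5}\right) \left(-20 + U\right) = \left(-20 + U\right) \left(2 - \frac{U}{5}\right)$)
$m^{2}{\left(I{\left(4 \right)} \right)} = \left(\frac{\left(-20 + \left(8 + 2 \cdot 4^{2}\right)\right) \left(10 - \left(8 + 2 \cdot 4^{2}\right)\right)}{5}\right)^{2} = \left(\frac{\left(-20 + \left(8 + 2 \cdot 16\right)\right) \left(10 - \left(8 + 2 \cdot 16\right)\right)}{5}\right)^{2} = \left(\frac{\left(-20 + \left(8 + 32\right)\right) \left(10 - \left(8 + 32\right)\right)}{5}\right)^{2} = \left(\frac{\left(-20 + 40\right) \left(10 - 40\right)}{5}\right)^{2} = \left(\frac{1}{5} \cdot 20 \left(10 - 40\right)\right)^{2} = \left(\frac{1}{5} \cdot 20 \left(-30\right)\right)^{2} = \left(-120\right)^{2} = 14400$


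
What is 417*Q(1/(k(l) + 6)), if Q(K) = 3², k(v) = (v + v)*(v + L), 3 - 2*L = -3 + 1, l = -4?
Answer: 3753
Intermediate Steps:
L = 5/2 (L = 3/2 - (-3 + 1)/2 = 3/2 - ½*(-2) = 3/2 + 1 = 5/2 ≈ 2.5000)
k(v) = 2*v*(5/2 + v) (k(v) = (v + v)*(v + 5/2) = (2*v)*(5/2 + v) = 2*v*(5/2 + v))
Q(K) = 9
417*Q(1/(k(l) + 6)) = 417*9 = 3753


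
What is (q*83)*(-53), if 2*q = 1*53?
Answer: -233147/2 ≈ -1.1657e+5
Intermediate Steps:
q = 53/2 (q = (1*53)/2 = (½)*53 = 53/2 ≈ 26.500)
(q*83)*(-53) = ((53/2)*83)*(-53) = (4399/2)*(-53) = -233147/2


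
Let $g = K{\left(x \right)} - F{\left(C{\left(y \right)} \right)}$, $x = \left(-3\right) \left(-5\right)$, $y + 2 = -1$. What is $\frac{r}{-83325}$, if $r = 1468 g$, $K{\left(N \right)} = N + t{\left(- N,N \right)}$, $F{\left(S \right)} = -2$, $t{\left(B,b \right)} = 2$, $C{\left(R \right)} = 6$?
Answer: $- \frac{27892}{83325} \approx -0.33474$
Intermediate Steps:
$y = -3$ ($y = -2 - 1 = -3$)
$x = 15$
$K{\left(N \right)} = 2 + N$ ($K{\left(N \right)} = N + 2 = 2 + N$)
$g = 19$ ($g = \left(2 + 15\right) - -2 = 17 + 2 = 19$)
$r = 27892$ ($r = 1468 \cdot 19 = 27892$)
$\frac{r}{-83325} = \frac{27892}{-83325} = 27892 \left(- \frac{1}{83325}\right) = - \frac{27892}{83325}$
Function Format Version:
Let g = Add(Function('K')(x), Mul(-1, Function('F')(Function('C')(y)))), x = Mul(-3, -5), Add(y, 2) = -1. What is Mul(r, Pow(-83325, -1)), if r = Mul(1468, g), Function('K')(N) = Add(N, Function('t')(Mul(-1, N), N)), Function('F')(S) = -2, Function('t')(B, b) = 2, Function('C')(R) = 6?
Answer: Rational(-27892, 83325) ≈ -0.33474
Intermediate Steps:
y = -3 (y = Add(-2, -1) = -3)
x = 15
Function('K')(N) = Add(2, N) (Function('K')(N) = Add(N, 2) = Add(2, N))
g = 19 (g = Add(Add(2, 15), Mul(-1, -2)) = Add(17, 2) = 19)
r = 27892 (r = Mul(1468, 19) = 27892)
Mul(r, Pow(-83325, -1)) = Mul(27892, Pow(-83325, -1)) = Mul(27892, Rational(-1, 83325)) = Rational(-27892, 83325)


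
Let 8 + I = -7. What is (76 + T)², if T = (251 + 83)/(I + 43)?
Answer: 1515361/196 ≈ 7731.4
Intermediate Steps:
I = -15 (I = -8 - 7 = -15)
T = 167/14 (T = (251 + 83)/(-15 + 43) = 334/28 = 334*(1/28) = 167/14 ≈ 11.929)
(76 + T)² = (76 + 167/14)² = (1231/14)² = 1515361/196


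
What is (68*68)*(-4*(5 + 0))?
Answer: -92480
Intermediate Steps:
(68*68)*(-4*(5 + 0)) = 4624*(-4*5) = 4624*(-20) = -92480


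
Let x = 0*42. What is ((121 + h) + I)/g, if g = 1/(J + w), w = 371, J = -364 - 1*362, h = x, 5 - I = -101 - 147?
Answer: -132770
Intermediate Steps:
I = 253 (I = 5 - (-101 - 147) = 5 - 1*(-248) = 5 + 248 = 253)
x = 0
h = 0
J = -726 (J = -364 - 362 = -726)
g = -1/355 (g = 1/(-726 + 371) = 1/(-355) = -1/355 ≈ -0.0028169)
((121 + h) + I)/g = ((121 + 0) + 253)/(-1/355) = (121 + 253)*(-355) = 374*(-355) = -132770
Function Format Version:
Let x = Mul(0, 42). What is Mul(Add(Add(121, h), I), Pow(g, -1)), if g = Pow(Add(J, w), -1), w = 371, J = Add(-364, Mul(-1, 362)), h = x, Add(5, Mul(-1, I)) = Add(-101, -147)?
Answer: -132770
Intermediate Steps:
I = 253 (I = Add(5, Mul(-1, Add(-101, -147))) = Add(5, Mul(-1, -248)) = Add(5, 248) = 253)
x = 0
h = 0
J = -726 (J = Add(-364, -362) = -726)
g = Rational(-1, 355) (g = Pow(Add(-726, 371), -1) = Pow(-355, -1) = Rational(-1, 355) ≈ -0.0028169)
Mul(Add(Add(121, h), I), Pow(g, -1)) = Mul(Add(Add(121, 0), 253), Pow(Rational(-1, 355), -1)) = Mul(Add(121, 253), -355) = Mul(374, -355) = -132770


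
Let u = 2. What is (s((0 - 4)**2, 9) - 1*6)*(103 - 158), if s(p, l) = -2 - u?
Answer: 550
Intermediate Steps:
s(p, l) = -4 (s(p, l) = -2 - 1*2 = -2 - 2 = -4)
(s((0 - 4)**2, 9) - 1*6)*(103 - 158) = (-4 - 1*6)*(103 - 158) = (-4 - 6)*(-55) = -10*(-55) = 550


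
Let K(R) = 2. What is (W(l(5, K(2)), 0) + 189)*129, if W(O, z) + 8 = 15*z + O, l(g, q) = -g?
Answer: 22704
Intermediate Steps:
W(O, z) = -8 + O + 15*z (W(O, z) = -8 + (15*z + O) = -8 + (O + 15*z) = -8 + O + 15*z)
(W(l(5, K(2)), 0) + 189)*129 = ((-8 - 1*5 + 15*0) + 189)*129 = ((-8 - 5 + 0) + 189)*129 = (-13 + 189)*129 = 176*129 = 22704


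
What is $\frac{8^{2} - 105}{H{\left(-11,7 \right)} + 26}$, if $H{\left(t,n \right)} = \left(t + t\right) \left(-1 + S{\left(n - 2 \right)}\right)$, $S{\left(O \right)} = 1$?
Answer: $- \frac{41}{26} \approx -1.5769$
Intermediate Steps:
$H{\left(t,n \right)} = 0$ ($H{\left(t,n \right)} = \left(t + t\right) \left(-1 + 1\right) = 2 t 0 = 0$)
$\frac{8^{2} - 105}{H{\left(-11,7 \right)} + 26} = \frac{8^{2} - 105}{0 + 26} = \frac{64 - 105}{26} = \frac{1}{26} \left(-41\right) = - \frac{41}{26}$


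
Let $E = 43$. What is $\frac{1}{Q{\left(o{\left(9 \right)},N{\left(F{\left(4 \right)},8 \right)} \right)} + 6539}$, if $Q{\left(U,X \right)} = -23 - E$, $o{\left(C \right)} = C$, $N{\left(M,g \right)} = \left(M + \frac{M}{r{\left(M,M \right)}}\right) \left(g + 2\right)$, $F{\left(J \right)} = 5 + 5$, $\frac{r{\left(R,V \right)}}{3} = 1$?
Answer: $\frac{1}{6473} \approx 0.00015449$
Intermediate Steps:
$r{\left(R,V \right)} = 3$ ($r{\left(R,V \right)} = 3 \cdot 1 = 3$)
$F{\left(J \right)} = 10$
$N{\left(M,g \right)} = \frac{4 M \left(2 + g\right)}{3}$ ($N{\left(M,g \right)} = \left(M + \frac{M}{3}\right) \left(g + 2\right) = \left(M + M \frac{1}{3}\right) \left(2 + g\right) = \left(M + \frac{M}{3}\right) \left(2 + g\right) = \frac{4 M}{3} \left(2 + g\right) = \frac{4 M \left(2 + g\right)}{3}$)
$Q{\left(U,X \right)} = -66$ ($Q{\left(U,X \right)} = -23 - 43 = -66$)
$\frac{1}{Q{\left(o{\left(9 \right)},N{\left(F{\left(4 \right)},8 \right)} \right)} + 6539} = \frac{1}{-66 + 6539} = \frac{1}{6473}$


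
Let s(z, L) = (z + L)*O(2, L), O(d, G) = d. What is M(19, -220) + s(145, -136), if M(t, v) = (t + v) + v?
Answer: -403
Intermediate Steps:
s(z, L) = 2*L + 2*z (s(z, L) = (z + L)*2 = (L + z)*2 = 2*L + 2*z)
M(t, v) = t + 2*v
M(19, -220) + s(145, -136) = (19 + 2*(-220)) + (2*(-136) + 2*145) = (19 - 440) + (-272 + 290) = -421 + 18 = -403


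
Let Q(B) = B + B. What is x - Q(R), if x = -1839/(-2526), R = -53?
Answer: 89865/842 ≈ 106.73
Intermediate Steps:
Q(B) = 2*B
x = 613/842 (x = -1839*(-1/2526) = 613/842 ≈ 0.72803)
x - Q(R) = 613/842 - 2*(-53) = 613/842 - 1*(-106) = 613/842 + 106 = 89865/842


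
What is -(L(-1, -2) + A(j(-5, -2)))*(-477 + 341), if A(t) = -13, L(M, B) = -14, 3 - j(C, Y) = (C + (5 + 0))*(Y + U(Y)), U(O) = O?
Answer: -3672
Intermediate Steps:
j(C, Y) = 3 - 2*Y*(5 + C) (j(C, Y) = 3 - (C + (5 + 0))*(Y + Y) = 3 - (C + 5)*2*Y = 3 - (5 + C)*2*Y = 3 - 2*Y*(5 + C))
-(L(-1, -2) + A(j(-5, -2)))*(-477 + 341) = -(-14 - 13)*(-477 + 341) = -(-27)*(-136) = -1*3672 = -3672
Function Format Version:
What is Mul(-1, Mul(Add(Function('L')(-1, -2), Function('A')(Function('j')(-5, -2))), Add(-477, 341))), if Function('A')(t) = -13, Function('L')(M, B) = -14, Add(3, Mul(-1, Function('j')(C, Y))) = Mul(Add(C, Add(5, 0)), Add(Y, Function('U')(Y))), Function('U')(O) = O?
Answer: -3672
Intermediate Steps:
Function('j')(C, Y) = Add(3, Mul(-2, Y, Add(5, C))) (Function('j')(C, Y) = Add(3, Mul(-1, Mul(Add(C, Add(5, 0)), Add(Y, Y)))) = Add(3, Mul(-1, Mul(Add(C, 5), Mul(2, Y)))) = Add(3, Mul(-1, Mul(Add(5, C), Mul(2, Y)))) = Add(3, Mul(-1, Mul(2, Y, Add(5, C)))) = Add(3, Mul(-2, Y, Add(5, C))))
Mul(-1, Mul(Add(Function('L')(-1, -2), Function('A')(Function('j')(-5, -2))), Add(-477, 341))) = Mul(-1, Mul(Add(-14, -13), Add(-477, 341))) = Mul(-1, Mul(-27, -136)) = Mul(-1, 3672) = -3672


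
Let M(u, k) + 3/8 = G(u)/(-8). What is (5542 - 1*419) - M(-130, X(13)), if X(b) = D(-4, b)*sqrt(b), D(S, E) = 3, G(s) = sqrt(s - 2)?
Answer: 40987/8 + I*sqrt(33)/4 ≈ 5123.4 + 1.4361*I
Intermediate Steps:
G(s) = sqrt(-2 + s)
X(b) = 3*sqrt(b)
M(u, k) = -3/8 - sqrt(-2 + u)/8 (M(u, k) = -3/8 + sqrt(-2 + u)/(-8) = -3/8 + sqrt(-2 + u)*(-1/8) = -3/8 - sqrt(-2 + u)/8)
(5542 - 1*419) - M(-130, X(13)) = (5542 - 1*419) - (-3/8 - sqrt(-2 - 130)/8) = (5542 - 419) - (-3/8 - I*sqrt(33)/4) = 5123 - (-3/8 - I*sqrt(33)/4) = 5123 + (3/8 + I*sqrt(33)/4) = 40987/8 + I*sqrt(33)/4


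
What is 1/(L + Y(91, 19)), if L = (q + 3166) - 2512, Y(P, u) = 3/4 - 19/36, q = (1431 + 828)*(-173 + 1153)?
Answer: 9/19930268 ≈ 4.5157e-7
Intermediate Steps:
q = 2213820 (q = 2259*980 = 2213820)
Y(P, u) = 2/9 (Y(P, u) = 3*(¼) - 19*1/36 = ¾ - 19/36 = 2/9)
L = 2214474 (L = (2213820 + 3166) - 2512 = 2216986 - 2512 = 2214474)
1/(L + Y(91, 19)) = 1/(2214474 + 2/9) = 1/(19930268/9) = 9/19930268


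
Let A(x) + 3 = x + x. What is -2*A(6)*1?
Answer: -18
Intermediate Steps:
A(x) = -3 + 2*x (A(x) = -3 + (x + x) = -3 + 2*x)
-2*A(6)*1 = -2*(-3 + 2*6)*1 = -2*(-3 + 12)*1 = -2*9*1 = -18*1 = -18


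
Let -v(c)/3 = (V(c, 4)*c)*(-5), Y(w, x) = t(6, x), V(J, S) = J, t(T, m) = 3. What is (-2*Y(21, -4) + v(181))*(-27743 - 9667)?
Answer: -18383610690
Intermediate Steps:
Y(w, x) = 3
v(c) = 15*c² (v(c) = -3*c*c*(-5) = -3*c²*(-5) = -(-15)*c² = 15*c²)
(-2*Y(21, -4) + v(181))*(-27743 - 9667) = (-2*3 + 15*181²)*(-27743 - 9667) = (-6 + 15*32761)*(-37410) = (-6 + 491415)*(-37410) = 491409*(-37410) = -18383610690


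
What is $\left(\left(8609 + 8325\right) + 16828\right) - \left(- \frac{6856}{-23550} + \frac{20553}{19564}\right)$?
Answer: $\frac{7777311191233}{230366100} \approx 33761.0$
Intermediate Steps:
$\left(\left(8609 + 8325\right) + 16828\right) - \left(- \frac{6856}{-23550} + \frac{20553}{19564}\right) = \left(16934 + 16828\right) - \left(\left(-6856\right) \left(- \frac{1}{23550}\right) + 20553 \cdot \frac{1}{19564}\right) = 33762 - \left(\frac{3428}{11775} + \frac{20553}{19564}\right) = 33762 - \frac{309076967}{230366100} = \frac{7777311191233}{230366100}$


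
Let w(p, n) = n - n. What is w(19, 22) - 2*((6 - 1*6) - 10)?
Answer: 20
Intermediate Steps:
w(p, n) = 0
w(19, 22) - 2*((6 - 1*6) - 10) = 0 - 2*((6 - 1*6) - 10) = 0 - 2*((6 - 6) - 10) = 0 - 2*(0 - 10) = 0 - 2*(-10) = 0 - 1*(-20) = 0 + 20 = 20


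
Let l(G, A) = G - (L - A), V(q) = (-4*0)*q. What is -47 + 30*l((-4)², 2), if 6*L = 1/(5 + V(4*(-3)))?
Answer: 492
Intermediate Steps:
V(q) = 0 (V(q) = 0*q = 0)
L = 1/30 (L = 1/(6*(5 + 0)) = (⅙)/5 = (⅙)*(⅕) = 1/30 ≈ 0.033333)
l(G, A) = -1/30 + A + G (l(G, A) = G - (1/30 - A) = G + (-1/30 + A) = -1/30 + A + G)
-47 + 30*l((-4)², 2) = -47 + 30*(-1/30 + 2 + (-4)²) = -47 + 30*(-1/30 + 2 + 16) = -47 + 30*(539/30) = -47 + 539 = 492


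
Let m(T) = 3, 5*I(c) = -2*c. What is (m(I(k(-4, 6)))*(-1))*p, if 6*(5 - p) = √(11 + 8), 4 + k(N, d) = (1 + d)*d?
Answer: -15 + √19/2 ≈ -12.821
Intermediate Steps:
k(N, d) = -4 + d*(1 + d) (k(N, d) = -4 + (1 + d)*d = -4 + d*(1 + d))
I(c) = -2*c/5 (I(c) = (-2*c)/5 = -2*c/5)
p = 5 - √19/6 (p = 5 - √(11 + 8)/6 = 5 - √19/6 ≈ 4.2735)
(m(I(k(-4, 6)))*(-1))*p = (3*(-1))*(5 - √19/6) = -3*(5 - √19/6) = -15 + √19/2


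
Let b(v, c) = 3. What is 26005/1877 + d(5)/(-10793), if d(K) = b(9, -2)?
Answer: 280666334/20258461 ≈ 13.854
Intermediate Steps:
d(K) = 3
26005/1877 + d(5)/(-10793) = 26005/1877 + 3/(-10793) = 26005*(1/1877) + 3*(-1/10793) = 26005/1877 - 3/10793 = 280666334/20258461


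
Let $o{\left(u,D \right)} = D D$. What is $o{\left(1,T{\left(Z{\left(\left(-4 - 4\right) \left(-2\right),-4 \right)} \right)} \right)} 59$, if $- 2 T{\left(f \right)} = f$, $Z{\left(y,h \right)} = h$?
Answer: $236$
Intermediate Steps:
$T{\left(f \right)} = - \frac{f}{2}$
$o{\left(u,D \right)} = D^{2}$
$o{\left(1,T{\left(Z{\left(\left(-4 - 4\right) \left(-2\right),-4 \right)} \right)} \right)} 59 = \left(\left(- \frac{1}{2}\right) \left(-4\right)\right)^{2} \cdot 59 = 2^{2} \cdot 59 = 4 \cdot 59 = 236$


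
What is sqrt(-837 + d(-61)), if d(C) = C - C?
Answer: 3*I*sqrt(93) ≈ 28.931*I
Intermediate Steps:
d(C) = 0
sqrt(-837 + d(-61)) = sqrt(-837 + 0) = sqrt(-837) = 3*I*sqrt(93)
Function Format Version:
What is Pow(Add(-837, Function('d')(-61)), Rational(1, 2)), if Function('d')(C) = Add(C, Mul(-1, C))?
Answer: Mul(3, I, Pow(93, Rational(1, 2))) ≈ Mul(28.931, I)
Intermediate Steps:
Function('d')(C) = 0
Pow(Add(-837, Function('d')(-61)), Rational(1, 2)) = Pow(Add(-837, 0), Rational(1, 2)) = Pow(-837, Rational(1, 2)) = Mul(3, I, Pow(93, Rational(1, 2)))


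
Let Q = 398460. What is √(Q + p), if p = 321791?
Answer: 7*√14699 ≈ 848.68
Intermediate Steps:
√(Q + p) = √(398460 + 321791) = √720251 = 7*√14699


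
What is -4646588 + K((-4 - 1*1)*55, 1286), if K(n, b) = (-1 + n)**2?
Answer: -4570412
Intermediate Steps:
-4646588 + K((-4 - 1*1)*55, 1286) = -4646588 + (-1 + (-4 - 1*1)*55)**2 = -4646588 + (-1 + (-4 - 1)*55)**2 = -4646588 + (-1 - 5*55)**2 = -4646588 + (-1 - 275)**2 = -4646588 + (-276)**2 = -4646588 + 76176 = -4570412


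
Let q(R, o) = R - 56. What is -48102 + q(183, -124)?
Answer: -47975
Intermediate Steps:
q(R, o) = -56 + R
-48102 + q(183, -124) = -48102 + (-56 + 183) = -48102 + 127 = -47975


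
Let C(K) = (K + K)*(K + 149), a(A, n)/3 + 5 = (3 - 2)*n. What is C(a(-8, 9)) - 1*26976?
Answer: -23112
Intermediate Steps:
a(A, n) = -15 + 3*n (a(A, n) = -15 + 3*((3 - 2)*n) = -15 + 3*(1*n) = -15 + 3*n)
C(K) = 2*K*(149 + K) (C(K) = (2*K)*(149 + K) = 2*K*(149 + K))
C(a(-8, 9)) - 1*26976 = 2*(-15 + 3*9)*(149 + (-15 + 3*9)) - 1*26976 = 2*(-15 + 27)*(149 + (-15 + 27)) - 26976 = 2*12*(149 + 12) - 26976 = 2*12*161 - 26976 = 3864 - 26976 = -23112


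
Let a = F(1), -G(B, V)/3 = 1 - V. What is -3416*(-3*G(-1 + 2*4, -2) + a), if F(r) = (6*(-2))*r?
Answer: -51240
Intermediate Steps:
G(B, V) = -3 + 3*V (G(B, V) = -3*(1 - V) = -3 + 3*V)
F(r) = -12*r
a = -12 (a = -12*1 = -12)
-3416*(-3*G(-1 + 2*4, -2) + a) = -3416*(-3*(-3 + 3*(-2)) - 12) = -3416*(-3*(-3 - 6) - 12) = -3416*(-3*(-9) - 12) = -3416*(27 - 12) = -3416*15 = -51240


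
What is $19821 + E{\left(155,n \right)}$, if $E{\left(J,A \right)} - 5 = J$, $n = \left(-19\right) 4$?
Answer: $19981$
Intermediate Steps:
$n = -76$
$E{\left(J,A \right)} = 5 + J$
$19821 + E{\left(155,n \right)} = 19821 + \left(5 + 155\right) = 19821 + 160 = 19981$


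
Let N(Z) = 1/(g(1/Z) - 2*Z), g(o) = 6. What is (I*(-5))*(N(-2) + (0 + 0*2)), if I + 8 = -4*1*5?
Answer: 14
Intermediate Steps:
I = -28 (I = -8 - 4*1*5 = -8 - 4*5 = -8 - 20 = -28)
N(Z) = 1/(6 - 2*Z)
(I*(-5))*(N(-2) + (0 + 0*2)) = (-28*(-5))*(-1/(-6 + 2*(-2)) + (0 + 0*2)) = 140*(-1/(-6 - 4) + (0 + 0)) = 140*(-1/(-10) + 0) = 140*(-1*(-⅒) + 0) = 140*(⅒ + 0) = 140*(⅒) = 14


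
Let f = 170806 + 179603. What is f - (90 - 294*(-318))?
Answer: 256827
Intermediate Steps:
f = 350409
f - (90 - 294*(-318)) = 350409 - (90 - 294*(-318)) = 350409 - (90 + 93492) = 350409 - 1*93582 = 350409 - 93582 = 256827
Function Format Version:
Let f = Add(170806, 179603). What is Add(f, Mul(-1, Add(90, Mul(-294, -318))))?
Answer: 256827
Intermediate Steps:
f = 350409
Add(f, Mul(-1, Add(90, Mul(-294, -318)))) = Add(350409, Mul(-1, Add(90, Mul(-294, -318)))) = Add(350409, Mul(-1, Add(90, 93492))) = Add(350409, Mul(-1, 93582)) = Add(350409, -93582) = 256827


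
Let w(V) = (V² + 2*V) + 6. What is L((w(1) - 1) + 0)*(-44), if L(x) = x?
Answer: -352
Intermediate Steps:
w(V) = 6 + V² + 2*V
L((w(1) - 1) + 0)*(-44) = (((6 + 1² + 2*1) - 1) + 0)*(-44) = (((6 + 1 + 2) - 1) + 0)*(-44) = ((9 - 1) + 0)*(-44) = (8 + 0)*(-44) = 8*(-44) = -352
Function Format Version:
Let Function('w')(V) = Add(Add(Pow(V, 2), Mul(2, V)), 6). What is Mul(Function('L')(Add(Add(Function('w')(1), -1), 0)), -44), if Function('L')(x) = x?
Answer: -352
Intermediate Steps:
Function('w')(V) = Add(6, Pow(V, 2), Mul(2, V))
Mul(Function('L')(Add(Add(Function('w')(1), -1), 0)), -44) = Mul(Add(Add(Add(6, Pow(1, 2), Mul(2, 1)), -1), 0), -44) = Mul(Add(Add(Add(6, 1, 2), -1), 0), -44) = Mul(Add(Add(9, -1), 0), -44) = Mul(Add(8, 0), -44) = Mul(8, -44) = -352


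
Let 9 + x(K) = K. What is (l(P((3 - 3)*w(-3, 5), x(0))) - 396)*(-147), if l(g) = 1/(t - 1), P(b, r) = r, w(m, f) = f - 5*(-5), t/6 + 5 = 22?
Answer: 5879265/101 ≈ 58211.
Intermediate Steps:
t = 102 (t = -30 + 6*22 = -30 + 132 = 102)
w(m, f) = 25 + f (w(m, f) = f + 25 = 25 + f)
x(K) = -9 + K
l(g) = 1/101 (l(g) = 1/(102 - 1) = 1/101)
(l(P((3 - 3)*w(-3, 5), x(0))) - 396)*(-147) = (1/101 - 396)*(-147) = -39995/101*(-147) = 5879265/101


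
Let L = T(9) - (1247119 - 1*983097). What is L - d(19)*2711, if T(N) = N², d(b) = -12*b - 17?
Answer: 400254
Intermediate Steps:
d(b) = -17 - 12*b
L = -263941 (L = 9² - (1247119 - 1*983097) = 81 - (1247119 - 983097) = 81 - 1*264022 = 81 - 264022 = -263941)
L - d(19)*2711 = -263941 - (-17 - 12*19)*2711 = -263941 - (-17 - 228)*2711 = -263941 - (-245)*2711 = -263941 - 1*(-664195) = -263941 + 664195 = 400254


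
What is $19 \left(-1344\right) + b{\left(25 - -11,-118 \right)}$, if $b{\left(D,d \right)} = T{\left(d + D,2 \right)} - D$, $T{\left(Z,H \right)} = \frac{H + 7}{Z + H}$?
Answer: $- \frac{2045769}{80} \approx -25572.0$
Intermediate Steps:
$T{\left(Z,H \right)} = \frac{7 + H}{H + Z}$
$b{\left(D,d \right)} = - D + \frac{9}{2 + D + d}$ ($b{\left(D,d \right)} = \frac{7 + 2}{2 + \left(d + D\right)} - D = \frac{1}{2 + \left(D + d\right)} 9 - D = \frac{1}{2 + D + d} 9 - D = \frac{9}{2 + D + d} - D = - D + \frac{9}{2 + D + d}$)
$19 \left(-1344\right) + b{\left(25 - -11,-118 \right)} = 19 \left(-1344\right) + \frac{9 - \left(25 - -11\right) \left(2 + \left(25 - -11\right) - 118\right)}{2 + \left(25 - -11\right) - 118} = -25536 + \frac{9 - \left(25 + 11\right) \left(2 + \left(25 + 11\right) - 118\right)}{2 + \left(25 + 11\right) - 118} = -25536 + \frac{9 - 36 \left(2 + 36 - 118\right)}{2 + 36 - 118} = -25536 + \frac{9 - 36 \left(-80\right)}{-80} = -25536 - \frac{9 + 2880}{80} = -25536 - \frac{2889}{80} = - \frac{2045769}{80}$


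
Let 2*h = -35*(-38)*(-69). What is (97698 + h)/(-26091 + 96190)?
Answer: 51813/70099 ≈ 0.73914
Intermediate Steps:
h = -45885 (h = (-35*(-38)*(-69))/2 = (1330*(-69))/2 = (1/2)*(-91770) = -45885)
(97698 + h)/(-26091 + 96190) = (97698 - 45885)/(-26091 + 96190) = 51813/70099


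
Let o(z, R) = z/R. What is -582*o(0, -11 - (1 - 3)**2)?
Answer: 0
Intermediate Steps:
-582*o(0, -11 - (1 - 3)**2) = -0/(-11 - (1 - 3)**2) = -0/(-11 - 1*(-2)**2) = -0/(-11 - 1*4) = -0/(-11 - 4) = -0/(-15) = -0*(-1)/15 = -582*0 = 0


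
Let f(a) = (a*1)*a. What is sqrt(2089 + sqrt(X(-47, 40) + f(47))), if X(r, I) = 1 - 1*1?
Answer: 2*sqrt(534) ≈ 46.217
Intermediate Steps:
X(r, I) = 0 (X(r, I) = 1 - 1 = 0)
f(a) = a**2 (f(a) = a*a = a**2)
sqrt(2089 + sqrt(X(-47, 40) + f(47))) = sqrt(2089 + sqrt(0 + 47**2)) = sqrt(2089 + sqrt(0 + 2209)) = sqrt(2089 + sqrt(2209)) = sqrt(2089 + 47) = sqrt(2136) = 2*sqrt(534)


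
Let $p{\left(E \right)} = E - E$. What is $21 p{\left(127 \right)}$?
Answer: $0$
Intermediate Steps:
$p{\left(E \right)} = 0$
$21 p{\left(127 \right)} = 21 \cdot 0 = 0$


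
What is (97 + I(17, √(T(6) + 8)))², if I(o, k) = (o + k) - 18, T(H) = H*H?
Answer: 9260 + 384*√11 ≈ 10534.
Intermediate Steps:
T(H) = H²
I(o, k) = -18 + k + o (I(o, k) = (k + o) - 18 = -18 + k + o)
(97 + I(17, √(T(6) + 8)))² = (97 + (-18 + √(6² + 8) + 17))² = (97 + (-18 + √(36 + 8) + 17))² = (97 + (-18 + √44 + 17))² = (97 + (-18 + 2*√11 + 17))² = (97 + (-1 + 2*√11))² = (96 + 2*√11)²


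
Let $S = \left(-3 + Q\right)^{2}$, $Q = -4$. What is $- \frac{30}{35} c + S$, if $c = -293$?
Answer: $\frac{2101}{7} \approx 300.14$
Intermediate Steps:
$S = 49$ ($S = \left(-3 - 4\right)^{2} = \left(-7\right)^{2} = 49$)
$- \frac{30}{35} c + S = - \frac{30}{35} \left(-293\right) + 49 = \left(-30\right) \frac{1}{35} \left(-293\right) + 49 = \left(- \frac{6}{7}\right) \left(-293\right) + 49 = \frac{1758}{7} + 49 = \frac{2101}{7}$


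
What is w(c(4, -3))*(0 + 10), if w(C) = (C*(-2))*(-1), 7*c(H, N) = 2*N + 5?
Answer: -20/7 ≈ -2.8571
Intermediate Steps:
c(H, N) = 5/7 + 2*N/7 (c(H, N) = (2*N + 5)/7 = (5 + 2*N)/7 = 5/7 + 2*N/7)
w(C) = 2*C (w(C) = -2*C*(-1) = 2*C)
w(c(4, -3))*(0 + 10) = (2*(5/7 + (2/7)*(-3)))*(0 + 10) = (2*(5/7 - 6/7))*10 = (2*(-⅐))*10 = -2/7*10 = -20/7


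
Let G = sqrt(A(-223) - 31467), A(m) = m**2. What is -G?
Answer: -sqrt(18262) ≈ -135.14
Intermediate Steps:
G = sqrt(18262) (G = sqrt((-223)**2 - 31467) = sqrt(49729 - 31467) = sqrt(18262) ≈ 135.14)
-G = -sqrt(18262)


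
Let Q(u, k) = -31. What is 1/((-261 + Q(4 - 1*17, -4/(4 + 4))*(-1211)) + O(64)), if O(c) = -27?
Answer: 1/37253 ≈ 2.6843e-5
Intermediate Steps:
1/((-261 + Q(4 - 1*17, -4/(4 + 4))*(-1211)) + O(64)) = 1/((-261 - 31*(-1211)) - 27) = 1/((-261 + 37541) - 27) = 1/(37280 - 27) = 1/37253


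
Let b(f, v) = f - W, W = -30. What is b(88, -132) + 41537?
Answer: 41655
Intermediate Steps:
b(f, v) = 30 + f (b(f, v) = f - 1*(-30) = f + 30 = 30 + f)
b(88, -132) + 41537 = (30 + 88) + 41537 = 118 + 41537 = 41655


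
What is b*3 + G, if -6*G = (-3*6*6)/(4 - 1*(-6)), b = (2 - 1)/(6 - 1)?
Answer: 12/5 ≈ 2.4000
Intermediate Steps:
b = 1/5 ≈ 0.20000
G = 9/5 (G = --3*6*6/(6*(4 - 1*(-6))) = -(-18*6)/(6*(4 + 6)) = -(-18)/10 = -1/6*(-54/5) = 9/5 ≈ 1.8000)
b*3 + G = (1/5)*3 + 9/5 = 3/5 + 9/5 = 12/5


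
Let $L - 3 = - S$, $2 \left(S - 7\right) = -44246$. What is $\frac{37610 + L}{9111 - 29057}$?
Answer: $- \frac{59729}{19946} \approx -2.9945$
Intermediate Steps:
$S = -22116$ ($S = 7 + \frac{1}{2} \left(-44246\right) = 7 - 22123 = -22116$)
$L = 22119$ ($L = 3 - -22116 = 3 + 22116 = 22119$)
$\frac{37610 + L}{9111 - 29057} = \frac{37610 + 22119}{9111 - 29057} = \frac{59729}{-19946} = 59729 \left(- \frac{1}{19946}\right) = - \frac{59729}{19946}$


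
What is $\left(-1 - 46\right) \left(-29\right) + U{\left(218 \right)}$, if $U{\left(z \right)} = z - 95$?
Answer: $1486$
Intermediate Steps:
$U{\left(z \right)} = -95 + z$ ($U{\left(z \right)} = z - 95 = -95 + z$)
$\left(-1 - 46\right) \left(-29\right) + U{\left(218 \right)} = \left(-1 - 46\right) \left(-29\right) + \left(-95 + 218\right) = \left(-47\right) \left(-29\right) + 123 = 1363 + 123 = 1486$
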